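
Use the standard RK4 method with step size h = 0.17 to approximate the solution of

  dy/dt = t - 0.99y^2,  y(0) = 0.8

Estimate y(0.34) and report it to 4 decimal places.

RK4: k1 = f(t_n, y_n); k2 = f(t_n + h/2, y_n + (h/2)·k1); k3 = f(t_n + h/2, y_n + (h/2)·k2); k4 = f(t_n + h, y_n + h·k3); y_{n+1} = y_n + (h/6)·(k1 + 2k2 + 2k3 + k4).
t=0.000000, y=0.800000:
  k1 = f(0.000000, 0.800000) = -0.633600
  k2 = f(0.085000, 0.746144) = -0.466164
  k3 = f(0.085000, 0.760376) = -0.487390
  k4 = f(0.170000, 0.717144) = -0.339152
  y ← 0.800000 + (0.17/6)·(k1 + 2k2 + 2k3 + k4) = 0.718404
t=0.170000, y=0.718404:
  k1 = f(0.170000, 0.718404) = -0.340943
  k2 = f(0.255000, 0.689424) = -0.215552
  k3 = f(0.255000, 0.700082) = -0.230214
  k4 = f(0.340000, 0.679268) = -0.116790
  y ← 0.718404 + (0.17/6)·(k1 + 2k2 + 2k3 + k4) = 0.680175
y(0.34) ≈ 0.6802

0.6802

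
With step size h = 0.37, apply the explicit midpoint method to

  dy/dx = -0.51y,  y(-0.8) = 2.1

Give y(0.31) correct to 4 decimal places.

1.1969

Midpoint: k1 = f(x_n, y_n); k2 = f(x_n + h/2, y_n + (h/2)·k1); y_{n+1} = y_n + h·k2.
x=-0.800000, y=2.100000:
  k1 = f(-0.800000, 2.100000) = -1.071000
  k2 = f(-0.615000, 1.901865) = -0.969951
  y ← 2.100000 + 0.37·(-0.969951) = 1.741118
x=-0.430000, y=1.741118:
  k1 = f(-0.430000, 1.741118) = -0.887970
  k2 = f(-0.245000, 1.576844) = -0.804190
  y ← 1.741118 + 0.37·(-0.804190) = 1.443568
x=-0.060000, y=1.443568:
  k1 = f(-0.060000, 1.443568) = -0.736220
  k2 = f(0.125000, 1.307367) = -0.666757
  y ← 1.443568 + 0.37·(-0.666757) = 1.196868
y(0.31) ≈ 1.1969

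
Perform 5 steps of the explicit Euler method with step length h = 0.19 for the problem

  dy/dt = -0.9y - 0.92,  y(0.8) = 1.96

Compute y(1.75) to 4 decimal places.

Euler: y_{n+1} = y_n + h·f(t_n, y_n).
t=0.800000, y=1.960000: f=-2.684000 → y ← 1.960000 + 0.19·(-2.684000) = 1.450040
t=0.990000, y=1.450040: f=-2.225036 → y ← 1.450040 + 0.19·(-2.225036) = 1.027283
t=1.180000, y=1.027283: f=-1.844555 → y ← 1.027283 + 0.19·(-1.844555) = 0.676818
t=1.370000, y=0.676818: f=-1.529136 → y ← 0.676818 + 0.19·(-1.529136) = 0.386282
t=1.560000, y=0.386282: f=-1.267654 → y ← 0.386282 + 0.19·(-1.267654) = 0.145428
y(1.75) ≈ 0.1454

0.1454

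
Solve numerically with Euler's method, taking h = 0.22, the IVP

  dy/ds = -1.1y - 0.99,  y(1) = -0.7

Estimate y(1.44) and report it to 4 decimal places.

Euler: y_{n+1} = y_n + h·f(s_n, y_n).
s=1.000000, y=-0.700000: f=-0.220000 → y ← -0.700000 + 0.22·(-0.220000) = -0.748400
s=1.220000, y=-0.748400: f=-0.166760 → y ← -0.748400 + 0.22·(-0.166760) = -0.785087
y(1.44) ≈ -0.7851

-0.7851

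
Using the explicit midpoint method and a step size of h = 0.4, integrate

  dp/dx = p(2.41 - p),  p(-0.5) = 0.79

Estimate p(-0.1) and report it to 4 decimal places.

Midpoint: k1 = f(x_n, p_n); k2 = f(x_n + h/2, p_n + (h/2)·k1); p_{n+1} = p_n + h·k2.
x=-0.500000, p=0.790000:
  k1 = f(-0.500000, 0.790000) = 1.279800
  k2 = f(-0.300000, 1.045960) = 1.426731
  p ← 0.790000 + 0.4·1.426731 = 1.360693
p(-0.1) ≈ 1.3607

1.3607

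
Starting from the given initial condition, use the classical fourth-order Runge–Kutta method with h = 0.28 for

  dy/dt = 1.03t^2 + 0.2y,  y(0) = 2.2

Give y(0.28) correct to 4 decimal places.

2.3344

RK4: k1 = f(t_n, y_n); k2 = f(t_n + h/2, y_n + (h/2)·k1); k3 = f(t_n + h/2, y_n + (h/2)·k2); k4 = f(t_n + h, y_n + h·k3); y_{n+1} = y_n + (h/6)·(k1 + 2k2 + 2k3 + k4).
t=0.000000, y=2.200000:
  k1 = f(0.000000, 2.200000) = 0.440000
  k2 = f(0.140000, 2.261600) = 0.472508
  k3 = f(0.140000, 2.266151) = 0.473418
  k4 = f(0.280000, 2.332557) = 0.547263
  y ← 2.200000 + (0.28/6)·(k1 + 2k2 + 2k3 + k4) = 2.334359
y(0.28) ≈ 2.3344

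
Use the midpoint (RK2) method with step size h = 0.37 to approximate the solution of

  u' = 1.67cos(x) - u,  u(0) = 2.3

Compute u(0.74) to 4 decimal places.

Midpoint: k1 = f(x_n, u_n); k2 = f(x_n + h/2, u_n + (h/2)·k1); u_{n+1} = u_n + h·k2.
x=0.000000, u=2.300000:
  k1 = f(0.000000, 2.300000) = -0.630000
  k2 = f(0.185000, 2.183450) = -0.541946
  u ← 2.300000 + 0.37·(-0.541946) = 2.099480
x=0.370000, u=2.099480:
  k1 = f(0.370000, 2.099480) = -0.542493
  k2 = f(0.555000, 1.999119) = -0.579785
  u ← 2.099480 + 0.37·(-0.579785) = 1.884959
u(0.74) ≈ 1.8850

1.8850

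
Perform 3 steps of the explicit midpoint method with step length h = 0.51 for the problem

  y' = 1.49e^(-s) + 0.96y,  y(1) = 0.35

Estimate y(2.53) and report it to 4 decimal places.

2.5759

Midpoint: k1 = f(s_n, y_n); k2 = f(s_n + h/2, y_n + (h/2)·k1); y_{n+1} = y_n + h·k2.
s=1.000000, y=0.350000:
  k1 = f(1.000000, 0.350000) = 0.884140
  k2 = f(1.255000, 0.575456) = 0.977201
  y ← 0.350000 + 0.51·0.977201 = 0.848372
s=1.510000, y=0.848372:
  k1 = f(1.510000, 0.848372) = 1.143593
  k2 = f(1.765000, 1.139989) = 1.349457
  y ← 0.848372 + 0.51·1.349457 = 1.536596
s=2.020000, y=1.536596:
  k1 = f(2.020000, 1.536596) = 1.672788
  k2 = f(2.275000, 1.963157) = 2.037798
  y ← 1.536596 + 0.51·2.037798 = 2.575872
y(2.53) ≈ 2.5759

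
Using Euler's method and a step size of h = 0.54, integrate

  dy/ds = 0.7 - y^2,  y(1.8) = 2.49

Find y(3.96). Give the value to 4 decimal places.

Euler: y_{n+1} = y_n + h·f(s_n, y_n).
s=1.800000, y=2.490000: f=-5.500100 → y ← 2.490000 + 0.54·(-5.500100) = -0.480054
s=2.340000, y=-0.480054: f=0.469548 → y ← -0.480054 + 0.54·0.469548 = -0.226498
s=2.880000, y=-0.226498: f=0.648699 → y ← -0.226498 + 0.54·0.648699 = 0.123799
s=3.420000, y=0.123799: f=0.684674 → y ← 0.123799 + 0.54·0.684674 = 0.493523
y(3.96) ≈ 0.4935

0.4935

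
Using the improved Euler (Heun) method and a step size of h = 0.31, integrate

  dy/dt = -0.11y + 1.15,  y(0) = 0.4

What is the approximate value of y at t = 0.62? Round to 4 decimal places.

1.0627

Heun: k1 = f(t_n, y_n); k2 = f(t_n + h, y_n + h·k1); y_{n+1} = y_n + (h/2)·(k1 + k2).
t=0.000000, y=0.400000:
  k1 = f(0.000000, 0.400000) = 1.106000
  k2 = f(0.310000, 0.742860) = 1.068285
  y ← 0.400000 + (0.31/2)·(1.106000 + 1.068285) = 0.737014
t=0.310000, y=0.737014:
  k1 = f(0.310000, 0.737014) = 1.068928
  k2 = f(0.620000, 1.068382) = 1.032478
  y ← 0.737014 + (0.31/2)·(1.068928 + 1.032478) = 1.062732
y(0.62) ≈ 1.0627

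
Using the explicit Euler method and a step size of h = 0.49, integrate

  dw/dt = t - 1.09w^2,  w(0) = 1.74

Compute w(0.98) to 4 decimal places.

0.3550

Euler: w_{n+1} = w_n + h·f(t_n, w_n).
t=0.000000, w=1.740000: f=-3.300084 → w ← 1.740000 + 0.49·(-3.300084) = 0.122959
t=0.490000, w=0.122959: f=0.473520 → w ← 0.122959 + 0.49·0.473520 = 0.354984
w(0.98) ≈ 0.3550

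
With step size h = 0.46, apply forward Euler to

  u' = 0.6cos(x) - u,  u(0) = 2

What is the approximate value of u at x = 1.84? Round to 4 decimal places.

0.4283

Euler: u_{n+1} = u_n + h·f(x_n, u_n).
x=0.000000, u=2.000000: f=-1.400000 → u ← 2.000000 + 0.46·(-1.400000) = 1.356000
x=0.460000, u=1.356000: f=-0.818369 → u ← 1.356000 + 0.46·(-0.818369) = 0.979550
x=0.920000, u=0.979550: f=-0.616058 → u ← 0.979550 + 0.46·(-0.616058) = 0.696164
x=1.380000, u=0.696164: f=-0.582379 → u ← 0.696164 + 0.46·(-0.582379) = 0.428269
u(1.84) ≈ 0.4283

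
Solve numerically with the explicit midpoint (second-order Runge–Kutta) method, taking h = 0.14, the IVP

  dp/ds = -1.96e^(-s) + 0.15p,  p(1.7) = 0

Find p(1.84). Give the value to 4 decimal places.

Midpoint: k1 = f(s_n, p_n); k2 = f(s_n + h/2, p_n + (h/2)·k1); p_{n+1} = p_n + h·k2.
s=1.700000, p=0.000000:
  k1 = f(1.700000, 0.000000) = -0.358060
  k2 = f(1.770000, -0.025064) = -0.337612
  p ← 0.000000 + 0.14·(-0.337612) = -0.047266
p(1.84) ≈ -0.0473

-0.0473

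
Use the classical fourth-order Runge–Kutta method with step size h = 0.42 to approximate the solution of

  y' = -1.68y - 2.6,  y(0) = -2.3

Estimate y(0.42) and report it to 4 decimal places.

-1.9201

RK4: k1 = f(x_n, y_n); k2 = f(x_n + h/2, y_n + (h/2)·k1); k3 = f(x_n + h/2, y_n + (h/2)·k2); k4 = f(x_n + h, y_n + h·k3); y_{n+1} = y_n + (h/6)·(k1 + 2k2 + 2k3 + k4).
x=0.000000, y=-2.300000:
  k1 = f(0.000000, -2.300000) = 1.264000
  k2 = f(0.210000, -2.034560) = 0.818061
  k3 = f(0.210000, -2.128207) = 0.975388
  k4 = f(0.420000, -1.890337) = 0.575766
  y ← -2.300000 + (0.42/6)·(k1 + 2k2 + 2k3 + k4) = -1.920134
y(0.42) ≈ -1.9201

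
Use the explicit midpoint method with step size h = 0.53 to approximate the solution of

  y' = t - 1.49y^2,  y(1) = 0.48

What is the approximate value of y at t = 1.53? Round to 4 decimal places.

0.8127

Midpoint: k1 = f(t_n, y_n); k2 = f(t_n + h/2, y_n + (h/2)·k1); y_{n+1} = y_n + h·k2.
t=1.000000, y=0.480000:
  k1 = f(1.000000, 0.480000) = 0.656704
  k2 = f(1.265000, 0.654027) = 0.627651
  y ← 0.480000 + 0.53·0.627651 = 0.812655
y(1.53) ≈ 0.8127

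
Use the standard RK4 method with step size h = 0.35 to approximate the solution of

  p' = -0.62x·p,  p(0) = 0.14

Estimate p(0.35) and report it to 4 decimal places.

RK4: k1 = f(x_n, p_n); k2 = f(x_n + h/2, p_n + (h/2)·k1); k3 = f(x_n + h/2, p_n + (h/2)·k2); k4 = f(x_n + h, p_n + h·k3); p_{n+1} = p_n + (h/6)·(k1 + 2k2 + 2k3 + k4).
x=0.000000, p=0.140000:
  k1 = f(0.000000, 0.140000) = 0.000000
  k2 = f(0.175000, 0.140000) = -0.015190
  k3 = f(0.175000, 0.137342) = -0.014902
  k4 = f(0.350000, 0.134784) = -0.029248
  p ← 0.140000 + (0.35/6)·(k1 + 2k2 + 2k3 + k4) = 0.134783
p(0.35) ≈ 0.1348

0.1348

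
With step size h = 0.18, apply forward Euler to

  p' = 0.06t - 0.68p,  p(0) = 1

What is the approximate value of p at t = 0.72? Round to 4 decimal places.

0.6039

Euler: p_{n+1} = p_n + h·f(t_n, p_n).
t=0.000000, p=1.000000: f=-0.680000 → p ← 1.000000 + 0.18·(-0.680000) = 0.877600
t=0.180000, p=0.877600: f=-0.585968 → p ← 0.877600 + 0.18·(-0.585968) = 0.772126
t=0.360000, p=0.772126: f=-0.503446 → p ← 0.772126 + 0.18·(-0.503446) = 0.681506
t=0.540000, p=0.681506: f=-0.431024 → p ← 0.681506 + 0.18·(-0.431024) = 0.603921
p(0.72) ≈ 0.6039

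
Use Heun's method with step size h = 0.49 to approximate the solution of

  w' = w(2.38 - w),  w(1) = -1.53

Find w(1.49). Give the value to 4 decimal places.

-10.4734

Heun: k1 = f(x_n, w_n); k2 = f(x_n + h, w_n + h·k1); w_{n+1} = w_n + (h/2)·(k1 + k2).
x=1.000000, w=-1.530000:
  k1 = f(1.000000, -1.530000) = -5.982300
  k2 = f(1.490000, -4.461327) = -30.521397
  w ← -1.530000 + (0.49/2)·(-5.982300 + (-30.521397)) = -10.473406
w(1.49) ≈ -10.4734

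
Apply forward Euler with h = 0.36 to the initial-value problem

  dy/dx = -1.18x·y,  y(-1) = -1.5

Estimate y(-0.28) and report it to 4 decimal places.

Euler: y_{n+1} = y_n + h·f(x_n, y_n).
x=-1.000000, y=-1.500000: f=-1.770000 → y ← -1.500000 + 0.36·(-1.770000) = -2.137200
x=-0.640000, y=-2.137200: f=-1.614013 → y ← -2.137200 + 0.36·(-1.614013) = -2.718245
y(-0.28) ≈ -2.7182

-2.7182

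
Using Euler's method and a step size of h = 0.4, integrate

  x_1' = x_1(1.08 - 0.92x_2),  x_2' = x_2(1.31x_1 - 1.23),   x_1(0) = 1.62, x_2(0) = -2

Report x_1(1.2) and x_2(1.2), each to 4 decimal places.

Euler on (x_1,x_2): x_1_{n+1} = x_1_n + h·x_1', x_2_{n+1} = x_2_n + h·x_2'.
0.000000: (1.620000, -2.000000); f=(4.730400, -1.784400) → (3.512160, -2.713760)
0.400000: (3.512160, -2.713760); f=(12.561799, -9.147894) → (8.536880, -6.372918)
0.800000: (8.536880, -6.372918); f=(59.272275, -63.431640) → (32.245790, -31.745574)
(x_1(1.2), x_2(1.2)) ≈ (32.2458, -31.7456)

32.2458, -31.7456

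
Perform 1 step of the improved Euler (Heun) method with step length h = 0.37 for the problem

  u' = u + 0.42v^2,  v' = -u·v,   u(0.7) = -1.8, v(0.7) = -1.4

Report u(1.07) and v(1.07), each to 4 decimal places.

Heun on (u,v): k1 = f(t_n, state_n); k2 = f(t_n + h, state_n + h·k1); state_{n+1} = state_n + (h/2)·(k1 + k2).
0.700000: (-1.800000, -1.400000)
  k1 = (-0.976800, -2.520000)
  predictor → (-2.161416, -2.332400)
  k2 = (0.123422, -5.041287)
  → (-1.957875, -2.798838)
(u(1.07), v(1.07)) ≈ (-1.9579, -2.7988)

-1.9579, -2.7988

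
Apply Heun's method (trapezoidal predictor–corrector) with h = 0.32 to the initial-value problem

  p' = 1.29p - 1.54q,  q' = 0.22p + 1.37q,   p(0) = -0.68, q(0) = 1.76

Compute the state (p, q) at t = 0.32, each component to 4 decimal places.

-2.2433, 2.6019

Heun on (p,q): k1 = f(t_n, state_n); k2 = f(t_n + h, state_n + h·k1); state_{n+1} = state_n + (h/2)·(k1 + k2).
0.000000: (-0.680000, 1.760000)
  k1 = (-3.587600, 2.261600)
  predictor → (-1.828032, 2.483712)
  k2 = (-6.183078, 3.000518)
  → (-2.243308, 2.601939)
(p(0.32), q(0.32)) ≈ (-2.2433, 2.6019)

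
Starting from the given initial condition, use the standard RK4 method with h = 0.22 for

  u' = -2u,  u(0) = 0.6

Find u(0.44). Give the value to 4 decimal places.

0.2490

RK4: k1 = f(s_n, u_n); k2 = f(s_n + h/2, u_n + (h/2)·k1); k3 = f(s_n + h/2, u_n + (h/2)·k2); k4 = f(s_n + h, u_n + h·k3); u_{n+1} = u_n + (h/6)·(k1 + 2k2 + 2k3 + k4).
s=0.000000, u=0.600000:
  k1 = f(0.000000, 0.600000) = -1.200000
  k2 = f(0.110000, 0.468000) = -0.936000
  k3 = f(0.110000, 0.497040) = -0.994080
  k4 = f(0.220000, 0.381302) = -0.762605
  u ← 0.600000 + (0.22/6)·(k1 + 2k2 + 2k3 + k4) = 0.386499
s=0.220000, u=0.386499:
  k1 = f(0.220000, 0.386499) = -0.772997
  k2 = f(0.330000, 0.301469) = -0.602938
  k3 = f(0.330000, 0.320175) = -0.640351
  k4 = f(0.440000, 0.245621) = -0.491243
  u ← 0.386499 + (0.22/6)·(k1 + 2k2 + 2k3 + k4) = 0.248969
u(0.44) ≈ 0.2490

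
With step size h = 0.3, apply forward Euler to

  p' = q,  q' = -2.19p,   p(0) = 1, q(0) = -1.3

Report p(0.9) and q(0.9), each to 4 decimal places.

-0.6844, -2.3728

Euler on (p,q): p_{n+1} = p_n + h·p', q_{n+1} = q_n + h·q'.
0.000000: (1.000000, -1.300000); f=(-1.300000, -2.190000) → (0.610000, -1.957000)
0.300000: (0.610000, -1.957000); f=(-1.957000, -1.335900) → (0.022900, -2.357770)
0.600000: (0.022900, -2.357770); f=(-2.357770, -0.050151) → (-0.684431, -2.372815)
(p(0.9), q(0.9)) ≈ (-0.6844, -2.3728)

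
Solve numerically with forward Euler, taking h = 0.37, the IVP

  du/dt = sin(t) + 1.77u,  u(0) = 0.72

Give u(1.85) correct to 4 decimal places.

11.1436

Euler: u_{n+1} = u_n + h·f(t_n, u_n).
t=0.000000, u=0.720000: f=1.274400 → u ← 0.720000 + 0.37·1.274400 = 1.191528
t=0.370000, u=1.191528: f=2.470620 → u ← 1.191528 + 0.37·2.470620 = 2.105657
t=0.740000, u=2.105657: f=4.401302 → u ← 2.105657 + 0.37·4.401302 = 3.734139
t=1.110000, u=3.734139: f=7.505125 → u ← 3.734139 + 0.37·7.505125 = 6.511035
t=1.480000, u=6.511035: f=12.520413 → u ← 6.511035 + 0.37·12.520413 = 11.143588
u(1.85) ≈ 11.1436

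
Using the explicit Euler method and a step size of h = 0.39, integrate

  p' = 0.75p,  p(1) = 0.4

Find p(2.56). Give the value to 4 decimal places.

Euler: p_{n+1} = p_n + h·f(x_n, p_n).
x=1.000000, p=0.400000: f=0.300000 → p ← 0.400000 + 0.39·0.300000 = 0.517000
x=1.390000, p=0.517000: f=0.387750 → p ← 0.517000 + 0.39·0.387750 = 0.668223
x=1.780000, p=0.668223: f=0.501167 → p ← 0.668223 + 0.39·0.501167 = 0.863678
x=2.170000, p=0.863678: f=0.647758 → p ← 0.863678 + 0.39·0.647758 = 1.116303
p(2.56) ≈ 1.1163

1.1163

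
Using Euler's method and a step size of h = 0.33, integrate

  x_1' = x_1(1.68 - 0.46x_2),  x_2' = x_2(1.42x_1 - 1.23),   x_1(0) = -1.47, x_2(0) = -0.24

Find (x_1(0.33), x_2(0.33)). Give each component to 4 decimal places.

-2.3385, 0.0227

Euler on (x_1,x_2): x_1_{n+1} = x_1_n + h·x_1', x_2_{n+1} = x_2_n + h·x_2'.
0.000000: (-1.470000, -0.240000); f=(-2.631888, 0.796176) → (-2.338523, 0.022738)
(x_1(0.33), x_2(0.33)) ≈ (-2.3385, 0.0227)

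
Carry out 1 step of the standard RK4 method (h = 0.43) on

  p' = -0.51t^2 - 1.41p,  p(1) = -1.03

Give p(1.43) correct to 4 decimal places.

-0.8165

RK4: k1 = f(t_n, p_n); k2 = f(t_n + h/2, p_n + (h/2)·k1); k3 = f(t_n + h/2, p_n + (h/2)·k2); k4 = f(t_n + h, p_n + h·k3); p_{n+1} = p_n + (h/6)·(k1 + 2k2 + 2k3 + k4).
t=1.000000, p=-1.030000:
  k1 = f(1.000000, -1.030000) = 0.942300
  k2 = f(1.215000, -0.827406) = 0.413767
  k3 = f(1.215000, -0.941040) = 0.573992
  k4 = f(1.430000, -0.783184) = 0.061390
  p ← -1.030000 + (0.43/6)·(k1 + 2k2 + 2k3 + k4) = -0.816490
p(1.43) ≈ -0.8165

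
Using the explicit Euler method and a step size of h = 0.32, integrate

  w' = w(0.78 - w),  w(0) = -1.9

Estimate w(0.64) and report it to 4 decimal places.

-8.3966

Euler: w_{n+1} = w_n + h·f(x_n, w_n).
x=0.000000, w=-1.900000: f=-5.092000 → w ← -1.900000 + 0.32·(-5.092000) = -3.529440
x=0.320000, w=-3.529440: f=-15.209910 → w ← -3.529440 + 0.32·(-15.209910) = -8.396611
w(0.64) ≈ -8.3966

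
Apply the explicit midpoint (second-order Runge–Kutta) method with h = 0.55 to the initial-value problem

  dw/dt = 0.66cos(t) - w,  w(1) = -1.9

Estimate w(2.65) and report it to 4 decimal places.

-0.6614

Midpoint: k1 = f(t_n, w_n); k2 = f(t_n + h/2, w_n + (h/2)·k1); w_{n+1} = w_n + h·k2.
t=1.000000, w=-1.900000:
  k1 = f(1.000000, -1.900000) = 2.256600
  k2 = f(1.275000, -1.279435) = 1.471826
  w ← -1.900000 + 0.55·1.471826 = -1.090496
t=1.550000, w=-1.090496:
  k1 = f(1.550000, -1.090496) = 1.104220
  k2 = f(1.825000, -0.786835) = 0.620862
  w ← -1.090496 + 0.55·0.620862 = -0.749022
t=2.100000, w=-0.749022:
  k1 = f(2.100000, -0.749022) = 0.415823
  k2 = f(2.375000, -0.634670) = 0.159286
  w ← -0.749022 + 0.55·0.159286 = -0.661414
w(2.65) ≈ -0.6614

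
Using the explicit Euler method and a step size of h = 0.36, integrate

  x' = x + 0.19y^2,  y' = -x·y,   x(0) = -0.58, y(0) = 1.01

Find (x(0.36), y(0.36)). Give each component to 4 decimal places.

Euler on (x,y): x_{n+1} = x_n + h·x', y_{n+1} = y_n + h·y'.
0.000000: (-0.580000, 1.010000); f=(-0.386181, 0.585800) → (-0.719025, 1.220888)
(x(0.36), y(0.36)) ≈ (-0.7190, 1.2209)

-0.7190, 1.2209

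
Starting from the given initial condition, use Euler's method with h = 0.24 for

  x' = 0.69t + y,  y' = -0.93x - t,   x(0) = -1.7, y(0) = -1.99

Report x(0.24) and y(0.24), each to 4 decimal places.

Euler on (x,y): x_{n+1} = x_n + h·x', y_{n+1} = y_n + h·y'.
0.000000: (-1.700000, -1.990000); f=(-1.990000, 1.581000) → (-2.177600, -1.610560)
(x(0.24), y(0.24)) ≈ (-2.1776, -1.6106)

-2.1776, -1.6106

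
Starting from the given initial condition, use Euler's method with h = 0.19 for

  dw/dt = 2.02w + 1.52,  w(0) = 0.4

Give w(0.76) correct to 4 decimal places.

Euler: w_{n+1} = w_n + h·f(t_n, w_n).
t=0.000000, w=0.400000: f=2.328000 → w ← 0.400000 + 0.19·2.328000 = 0.842320
t=0.190000, w=0.842320: f=3.221486 → w ← 0.842320 + 0.19·3.221486 = 1.454402
t=0.380000, w=1.454402: f=4.457893 → w ← 1.454402 + 0.19·4.457893 = 2.301402
t=0.570000, w=2.301402: f=6.168832 → w ← 2.301402 + 0.19·6.168832 = 3.473480
w(0.76) ≈ 3.4735

3.4735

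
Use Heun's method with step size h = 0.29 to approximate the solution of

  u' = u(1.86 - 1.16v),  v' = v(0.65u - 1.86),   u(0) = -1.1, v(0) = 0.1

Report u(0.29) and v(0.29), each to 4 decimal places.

-1.8178, 0.0519

Heun on (u,v): k1 = f(s_n, state_n); k2 = f(s_n + h, state_n + h·k1); state_{n+1} = state_n + (h/2)·(k1 + k2).
0.000000: (-1.100000, 0.100000)
  k1 = (-1.918400, -0.257500)
  predictor → (-1.656336, 0.025325)
  k2 = (-3.032127, -0.074370)
  → (-1.817826, 0.051879)
(u(0.29), v(0.29)) ≈ (-1.8178, 0.0519)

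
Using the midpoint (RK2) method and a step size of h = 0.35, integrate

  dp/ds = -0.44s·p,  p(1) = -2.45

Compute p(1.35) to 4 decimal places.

-2.0408

Midpoint: k1 = f(s_n, p_n); k2 = f(s_n + h/2, p_n + (h/2)·k1); p_{n+1} = p_n + h·k2.
s=1.000000, p=-2.450000:
  k1 = f(1.000000, -2.450000) = 1.078000
  k2 = f(1.175000, -2.261350) = 1.169118
  p ← -2.450000 + 0.35·1.169118 = -2.040809
p(1.35) ≈ -2.0408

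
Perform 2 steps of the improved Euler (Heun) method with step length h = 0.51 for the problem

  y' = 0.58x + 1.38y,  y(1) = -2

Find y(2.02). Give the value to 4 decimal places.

-6.0096

Heun: k1 = f(x_n, y_n); k2 = f(x_n + h, y_n + h·k1); y_{n+1} = y_n + (h/2)·(k1 + k2).
x=1.000000, y=-2.000000:
  k1 = f(1.000000, -2.000000) = -2.180000
  k2 = f(1.510000, -3.111800) = -3.418484
  y ← -2.000000 + (0.51/2)·(-2.180000 + (-3.418484)) = -3.427613
x=1.510000, y=-3.427613:
  k1 = f(1.510000, -3.427613) = -3.854307
  k2 = f(2.020000, -5.393310) = -6.271167
  y ← -3.427613 + (0.51/2)·(-3.854307 + (-6.271167)) = -6.009609
y(2.02) ≈ -6.0096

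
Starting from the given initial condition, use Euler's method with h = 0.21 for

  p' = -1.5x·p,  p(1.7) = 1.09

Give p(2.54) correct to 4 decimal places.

0.0178

Euler: p_{n+1} = p_n + h·f(x_n, p_n).
x=1.700000, p=1.090000: f=-2.779500 → p ← 1.090000 + 0.21·(-2.779500) = 0.506305
x=1.910000, p=0.506305: f=-1.450564 → p ← 0.506305 + 0.21·(-1.450564) = 0.201687
x=2.120000, p=0.201687: f=-0.641363 → p ← 0.201687 + 0.21·(-0.641363) = 0.067000
x=2.330000, p=0.067000: f=-0.234166 → p ← 0.067000 + 0.21·(-0.234166) = 0.017825
p(2.54) ≈ 0.0178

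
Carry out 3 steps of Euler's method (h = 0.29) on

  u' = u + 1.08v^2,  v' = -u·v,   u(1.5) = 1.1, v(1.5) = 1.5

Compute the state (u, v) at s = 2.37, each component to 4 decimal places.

4.0039, 0.0435

Euler on (u,v): u_{n+1} = u_n + h·u', v_{n+1} = v_n + h·v'.
1.500000: (1.100000, 1.500000); f=(3.530000, -1.650000) → (2.123700, 1.021500)
1.790000: (2.123700, 1.021500); f=(3.250639, -2.169360) → (3.066385, 0.392386)
2.080000: (3.066385, 0.392386); f=(3.232669, -1.203206) → (4.003859, 0.043456)
(u(2.37), v(2.37)) ≈ (4.0039, 0.0435)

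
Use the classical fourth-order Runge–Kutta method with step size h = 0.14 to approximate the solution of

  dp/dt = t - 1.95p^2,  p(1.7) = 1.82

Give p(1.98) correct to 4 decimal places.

1.2058

RK4: k1 = f(t_n, p_n); k2 = f(t_n + h/2, p_n + (h/2)·k1); k3 = f(t_n + h/2, p_n + (h/2)·k2); k4 = f(t_n + h, p_n + h·k3); p_{n+1} = p_n + (h/6)·(k1 + 2k2 + 2k3 + k4).
t=1.700000, p=1.820000:
  k1 = f(1.700000, 1.820000) = -4.759180
  k2 = f(1.770000, 1.486857) = -2.540953
  k3 = f(1.770000, 1.642133) = -3.488374
  k4 = f(1.840000, 1.331628) = -1.617803
  p ← 1.820000 + (0.14/6)·(k1 + 2k2 + 2k3 + k4) = 1.389835
t=1.840000, p=1.389835:
  k1 = f(1.840000, 1.389835) = -1.926702
  k2 = f(1.910000, 1.254966) = -1.161133
  k3 = f(1.910000, 1.308556) = -1.429021
  k4 = f(1.980000, 1.189772) = -0.780338
  p ← 1.389835 + (0.14/6)·(k1 + 2k2 + 2k3 + k4) = 1.205797
p(1.98) ≈ 1.2058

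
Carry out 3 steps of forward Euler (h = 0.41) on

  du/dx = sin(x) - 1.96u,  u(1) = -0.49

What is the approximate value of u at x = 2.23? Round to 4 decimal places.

Euler: u_{n+1} = u_n + h·f(x_n, u_n).
x=1.000000, u=-0.490000: f=1.801871 → u ← -0.490000 + 0.41·1.801871 = 0.248767
x=1.410000, u=0.248767: f=0.499517 → u ← 0.248767 + 0.41·0.499517 = 0.453569
x=1.820000, u=0.453569: f=0.080114 → u ← 0.453569 + 0.41·0.080114 = 0.486416
u(2.23) ≈ 0.4864

0.4864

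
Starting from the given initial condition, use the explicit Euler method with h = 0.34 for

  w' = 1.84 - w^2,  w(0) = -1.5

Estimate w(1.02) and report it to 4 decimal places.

Euler: w_{n+1} = w_n + h·f(x_n, w_n).
x=0.000000, w=-1.500000: f=-0.410000 → w ← -1.500000 + 0.34·(-0.410000) = -1.639400
x=0.340000, w=-1.639400: f=-0.847632 → w ← -1.639400 + 0.34·(-0.847632) = -1.927595
x=0.680000, w=-1.927595: f=-1.875622 → w ← -1.927595 + 0.34·(-1.875622) = -2.565307
w(1.02) ≈ -2.5653

-2.5653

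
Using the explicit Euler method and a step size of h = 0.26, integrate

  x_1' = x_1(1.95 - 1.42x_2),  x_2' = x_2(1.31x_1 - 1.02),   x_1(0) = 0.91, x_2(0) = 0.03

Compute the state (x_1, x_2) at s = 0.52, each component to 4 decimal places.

2.0357, 0.0376

Euler on (x_1,x_2): x_1_{n+1} = x_1_n + h·x_1', x_2_{n+1} = x_2_n + h·x_2'.
0.000000: (0.910000, 0.030000); f=(1.735734, 0.005163) → (1.361291, 0.031342)
0.260000: (1.361291, 0.031342); f=(2.593931, 0.023923) → (2.035713, 0.037562)
(x_1(0.52), x_2(0.52)) ≈ (2.0357, 0.0376)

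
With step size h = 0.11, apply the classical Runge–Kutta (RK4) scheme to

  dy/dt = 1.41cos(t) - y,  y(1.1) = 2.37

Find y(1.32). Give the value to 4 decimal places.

1.9990

RK4: k1 = f(t_n, y_n); k2 = f(t_n + h/2, y_n + (h/2)·k1); k3 = f(t_n + h/2, y_n + (h/2)·k2); k4 = f(t_n + h, y_n + h·k3); y_{n+1} = y_n + (h/6)·(k1 + 2k2 + 2k3 + k4).
t=1.100000, y=2.370000:
  k1 = f(1.100000, 2.370000) = -1.730429
  k2 = f(1.155000, 2.274826) = -1.705301
  k3 = f(1.155000, 2.276208) = -1.706683
  k4 = f(1.210000, 2.182265) = -1.684507
  y ← 2.370000 + (0.11/6)·(k1 + 2k2 + 2k3 + k4) = 2.182287
t=1.210000, y=2.182287:
  k1 = f(1.210000, 2.182287) = -1.684529
  k2 = f(1.265000, 2.089638) = -1.665153
  k3 = f(1.265000, 2.090703) = -1.666219
  k4 = f(1.320000, 1.999003) = -1.649075
  y ← 2.182287 + (0.11/6)·(k1 + 2k2 + 2k3 + k4) = 1.999020
y(1.32) ≈ 1.9990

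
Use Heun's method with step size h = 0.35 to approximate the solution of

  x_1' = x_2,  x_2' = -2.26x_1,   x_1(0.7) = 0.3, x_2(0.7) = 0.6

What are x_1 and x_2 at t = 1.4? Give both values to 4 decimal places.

Heun on (x_1,x_2): k1 = f(t_n, state_n); k2 = f(t_n + h, state_n + h·k1); state_{n+1} = state_n + (h/2)·(k1 + k2).
0.700000: (0.300000, 0.600000)
  k1 = (0.600000, -0.678000)
  predictor → (0.510000, 0.362700)
  k2 = (0.362700, -1.152600)
  → (0.468472, 0.279645)
1.050000: (0.468472, 0.279645)
  k1 = (0.279645, -1.058748)
  predictor → (0.566348, -0.090917)
  k2 = (-0.090917, -1.279947)
  → (0.501500, -0.129627)
(x_1(1.4), x_2(1.4)) ≈ (0.5015, -0.1296)

0.5015, -0.1296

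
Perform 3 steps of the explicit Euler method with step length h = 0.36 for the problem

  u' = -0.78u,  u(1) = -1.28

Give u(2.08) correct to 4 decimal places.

-0.4762

Euler: u_{n+1} = u_n + h·f(s_n, u_n).
s=1.000000, u=-1.280000: f=0.998400 → u ← -1.280000 + 0.36·0.998400 = -0.920576
s=1.360000, u=-0.920576: f=0.718049 → u ← -0.920576 + 0.36·0.718049 = -0.662078
s=1.720000, u=-0.662078: f=0.516421 → u ← -0.662078 + 0.36·0.516421 = -0.476167
u(2.08) ≈ -0.4762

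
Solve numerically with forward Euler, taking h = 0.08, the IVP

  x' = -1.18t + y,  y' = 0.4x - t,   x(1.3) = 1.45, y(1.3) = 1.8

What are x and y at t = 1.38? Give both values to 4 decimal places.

1.4713, 1.7424

Euler on (x,y): x_{n+1} = x_n + h·x', y_{n+1} = y_n + h·y'.
1.300000: (1.450000, 1.800000); f=(0.266000, -0.720000) → (1.471280, 1.742400)
(x(1.38), y(1.38)) ≈ (1.4713, 1.7424)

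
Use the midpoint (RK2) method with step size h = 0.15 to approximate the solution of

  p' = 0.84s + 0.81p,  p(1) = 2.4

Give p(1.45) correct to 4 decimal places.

Midpoint: k1 = f(s_n, p_n); k2 = f(s_n + h/2, p_n + (h/2)·k1); p_{n+1} = p_n + h·k2.
s=1.000000, p=2.400000:
  k1 = f(1.000000, 2.400000) = 2.784000
  k2 = f(1.075000, 2.608800) = 3.016128
  p ← 2.400000 + 0.15·3.016128 = 2.852419
s=1.150000, p=2.852419:
  k1 = f(1.150000, 2.852419) = 3.276460
  k2 = f(1.225000, 3.098154) = 3.538504
  p ← 2.852419 + 0.15·3.538504 = 3.383195
s=1.300000, p=3.383195:
  k1 = f(1.300000, 3.383195) = 3.832388
  k2 = f(1.375000, 3.670624) = 4.128205
  p ← 3.383195 + 0.15·4.128205 = 4.002426
p(1.45) ≈ 4.0024

4.0024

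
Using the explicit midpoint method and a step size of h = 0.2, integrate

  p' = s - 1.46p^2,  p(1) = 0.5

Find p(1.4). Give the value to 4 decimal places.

Midpoint: k1 = f(s_n, p_n); k2 = f(s_n + h/2, p_n + (h/2)·k1); p_{n+1} = p_n + h·k2.
s=1.000000, p=0.500000:
  k1 = f(1.000000, 0.500000) = 0.635000
  k2 = f(1.100000, 0.563500) = 0.636403
  p ← 0.500000 + 0.2·0.636403 = 0.627281
s=1.200000, p=0.627281:
  k1 = f(1.200000, 0.627281) = 0.625518
  k2 = f(1.300000, 0.689832) = 0.605232
  p ← 0.627281 + 0.2·0.605232 = 0.748327
p(1.4) ≈ 0.7483

0.7483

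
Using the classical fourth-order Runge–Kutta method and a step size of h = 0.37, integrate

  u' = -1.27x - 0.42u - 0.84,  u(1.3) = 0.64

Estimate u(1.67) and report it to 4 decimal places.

RK4: k1 = f(x_n, u_n); k2 = f(x_n + h/2, u_n + (h/2)·k1); k3 = f(x_n + h/2, u_n + (h/2)·k2); k4 = f(x_n + h, u_n + h·k3); u_{n+1} = u_n + (h/6)·(k1 + 2k2 + 2k3 + k4).
x=1.300000, u=0.640000:
  k1 = f(1.300000, 0.640000) = -2.759800
  k2 = f(1.485000, 0.129437) = -2.780314
  k3 = f(1.485000, 0.125642) = -2.778720
  k4 = f(1.670000, -0.388126) = -2.797887
  u ← 0.640000 + (0.37/6)·(k1 + 2k2 + 2k3 + k4) = -0.388338
u(1.67) ≈ -0.3883

-0.3883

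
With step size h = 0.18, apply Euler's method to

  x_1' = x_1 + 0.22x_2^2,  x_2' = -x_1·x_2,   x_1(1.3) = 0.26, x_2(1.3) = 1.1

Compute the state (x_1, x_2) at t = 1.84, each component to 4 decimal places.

0.5834, 0.8999

Euler on (x_1,x_2): x_1_{n+1} = x_1_n + h·x_1', x_2_{n+1} = x_2_n + h·x_2'.
1.300000: (0.260000, 1.100000); f=(0.526200, -0.286000) → (0.354716, 1.048520)
1.480000: (0.354716, 1.048520); f=(0.596583, -0.371927) → (0.462101, 0.981573)
1.660000: (0.462101, 0.981573); f=(0.674068, -0.453586) → (0.583433, 0.899928)
(x_1(1.84), x_2(1.84)) ≈ (0.5834, 0.8999)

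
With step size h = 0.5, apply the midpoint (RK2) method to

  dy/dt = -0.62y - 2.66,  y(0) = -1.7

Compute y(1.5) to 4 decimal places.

-3.2489

Midpoint: k1 = f(t_n, y_n); k2 = f(t_n + h/2, y_n + (h/2)·k1); y_{n+1} = y_n + h·k2.
t=0.000000, y=-1.700000:
  k1 = f(0.000000, -1.700000) = -1.606000
  k2 = f(0.250000, -2.101500) = -1.357070
  y ← -1.700000 + 0.5·(-1.357070) = -2.378535
t=0.500000, y=-2.378535:
  k1 = f(0.500000, -2.378535) = -1.185308
  k2 = f(0.750000, -2.674862) = -1.001586
  y ← -2.378535 + 0.5·(-1.001586) = -2.879328
t=1.000000, y=-2.879328:
  k1 = f(1.000000, -2.879328) = -0.874817
  k2 = f(1.250000, -3.098032) = -0.739220
  y ← -2.879328 + 0.5·(-0.739220) = -3.248938
y(1.5) ≈ -3.2489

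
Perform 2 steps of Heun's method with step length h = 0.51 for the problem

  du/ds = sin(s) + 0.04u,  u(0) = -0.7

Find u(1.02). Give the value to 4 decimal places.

Heun: k1 = f(s_n, u_n); k2 = f(s_n + h, u_n + h·k1); u_{n+1} = u_n + (h/2)·(k1 + k2).
s=0.000000, u=-0.700000:
  k1 = f(0.000000, -0.700000) = -0.028000
  k2 = f(0.510000, -0.714280) = 0.459606
  u ← -0.700000 + (0.51/2)·(-0.028000 + 0.459606) = -0.589940
s=0.510000, u=-0.589940:
  k1 = f(0.510000, -0.589940) = 0.464580
  k2 = f(1.020000, -0.353005) = 0.837988
  u ← -0.589940 + (0.51/2)·(0.464580 + 0.837988) = -0.257786
u(1.02) ≈ -0.2578

-0.2578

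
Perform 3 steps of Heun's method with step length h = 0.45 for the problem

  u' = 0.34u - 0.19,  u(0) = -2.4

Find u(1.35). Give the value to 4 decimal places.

Heun: k1 = f(x_n, u_n); k2 = f(x_n + h, u_n + h·k1); u_{n+1} = u_n + (h/2)·(k1 + k2).
x=0.000000, u=-2.400000:
  k1 = f(0.000000, -2.400000) = -1.006000
  k2 = f(0.450000, -2.852700) = -1.159918
  u ← -2.400000 + (0.45/2)·(-1.006000 + (-1.159918)) = -2.887332
x=0.450000, u=-2.887332:
  k1 = f(0.450000, -2.887332) = -1.171693
  k2 = f(0.900000, -3.414593) = -1.350962
  u ← -2.887332 + (0.45/2)·(-1.171693 + (-1.350962)) = -3.454929
x=0.900000, u=-3.454929:
  k1 = f(0.900000, -3.454929) = -1.364676
  k2 = f(1.350000, -4.069033) = -1.573471
  u ← -3.454929 + (0.45/2)·(-1.364676 + (-1.573471)) = -4.116012
u(1.35) ≈ -4.1160

-4.1160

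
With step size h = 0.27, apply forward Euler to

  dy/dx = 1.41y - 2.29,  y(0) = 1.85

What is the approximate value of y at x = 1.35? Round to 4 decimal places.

2.7575

Euler: y_{n+1} = y_n + h·f(x_n, y_n).
x=0.000000, y=1.850000: f=0.318500 → y ← 1.850000 + 0.27·0.318500 = 1.935995
x=0.270000, y=1.935995: f=0.439753 → y ← 1.935995 + 0.27·0.439753 = 2.054728
x=0.540000, y=2.054728: f=0.607167 → y ← 2.054728 + 0.27·0.607167 = 2.218663
x=0.810000, y=2.218663: f=0.838315 → y ← 2.218663 + 0.27·0.838315 = 2.445008
x=1.080000, y=2.445008: f=1.157462 → y ← 2.445008 + 0.27·1.157462 = 2.757523
y(1.35) ≈ 2.7575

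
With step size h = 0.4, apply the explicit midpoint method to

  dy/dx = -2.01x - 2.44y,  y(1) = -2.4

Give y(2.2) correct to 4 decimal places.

-1.7143

Midpoint: k1 = f(x_n, y_n); k2 = f(x_n + h/2, y_n + (h/2)·k1); y_{n+1} = y_n + h·k2.
x=1.000000, y=-2.400000:
  k1 = f(1.000000, -2.400000) = 3.846000
  k2 = f(1.200000, -1.630800) = 1.567152
  y ← -2.400000 + 0.4·1.567152 = -1.773139
x=1.400000, y=-1.773139:
  k1 = f(1.400000, -1.773139) = 1.512460
  k2 = f(1.600000, -1.470647) = 0.372379
  y ← -1.773139 + 0.4·0.372379 = -1.624187
x=1.800000, y=-1.624187:
  k1 = f(1.800000, -1.624187) = 0.345017
  k2 = f(2.000000, -1.555184) = -0.225351
  y ← -1.624187 + 0.4·(-0.225351) = -1.714328
y(2.2) ≈ -1.7143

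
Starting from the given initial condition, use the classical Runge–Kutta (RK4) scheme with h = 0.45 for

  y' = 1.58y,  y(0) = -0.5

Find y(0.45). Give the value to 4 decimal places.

RK4: k1 = f(s_n, y_n); k2 = f(s_n + h/2, y_n + (h/2)·k1); k3 = f(s_n + h/2, y_n + (h/2)·k2); k4 = f(s_n + h, y_n + h·k3); y_{n+1} = y_n + (h/6)·(k1 + 2k2 + 2k3 + k4).
s=0.000000, y=-0.500000:
  k1 = f(0.000000, -0.500000) = -0.790000
  k2 = f(0.225000, -0.677750) = -1.070845
  k3 = f(0.225000, -0.740940) = -1.170685
  k4 = f(0.450000, -1.026808) = -1.622357
  y ← -0.500000 + (0.45/6)·(k1 + 2k2 + 2k3 + k4) = -1.017156
y(0.45) ≈ -1.0172

-1.0172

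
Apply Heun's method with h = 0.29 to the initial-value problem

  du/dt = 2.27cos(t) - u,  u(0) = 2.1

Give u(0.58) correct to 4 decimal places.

Heun: k1 = f(t_n, u_n); k2 = f(t_n + h, u_n + h·k1); u_{n+1} = u_n + (h/2)·(k1 + k2).
t=0.000000, u=2.100000:
  k1 = f(0.000000, 2.100000) = 0.170000
  k2 = f(0.290000, 2.149300) = 0.025914
  u ← 2.100000 + (0.29/2)·(0.170000 + 0.025914) = 2.128407
t=0.290000, u=2.128407:
  k1 = f(0.290000, 2.128407) = 0.046806
  k2 = f(0.580000, 2.141981) = -0.243211
  u ← 2.128407 + (0.29/2)·(0.046806 + (-0.243211)) = 2.099929
u(0.58) ≈ 2.0999

2.0999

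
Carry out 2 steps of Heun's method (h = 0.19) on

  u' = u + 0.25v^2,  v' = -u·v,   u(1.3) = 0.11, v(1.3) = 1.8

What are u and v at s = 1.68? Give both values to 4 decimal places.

0.5087, 1.6071

Heun on (u,v): k1 = f(s_n, state_n); k2 = f(s_n + h, state_n + h·k1); state_{n+1} = state_n + (h/2)·(k1 + k2).
1.300000: (0.110000, 1.800000)
  k1 = (0.920000, -0.198000)
  predictor → (0.284800, 1.762380)
  k2 = (1.061296, -0.501926)
  → (0.298223, 1.733507)
1.490000: (0.298223, 1.733507)
  k1 = (1.049485, -0.516972)
  predictor → (0.497625, 1.635282)
  k2 = (1.166162, -0.813758)
  → (0.508710, 1.607088)
(u(1.68), v(1.68)) ≈ (0.5087, 1.6071)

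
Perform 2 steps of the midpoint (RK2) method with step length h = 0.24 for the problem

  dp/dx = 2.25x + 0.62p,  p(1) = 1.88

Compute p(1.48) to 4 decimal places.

Midpoint: k1 = f(x_n, p_n); k2 = f(x_n + h/2, p_n + (h/2)·k1); p_{n+1} = p_n + h·k2.
x=1.000000, p=1.880000:
  k1 = f(1.000000, 1.880000) = 3.415600
  k2 = f(1.120000, 2.289872) = 3.939721
  p ← 1.880000 + 0.24·3.939721 = 2.825533
x=1.240000, p=2.825533:
  k1 = f(1.240000, 2.825533) = 4.541830
  k2 = f(1.360000, 3.370553) = 5.149743
  p ← 2.825533 + 0.24·5.149743 = 4.061471
p(1.48) ≈ 4.0615

4.0615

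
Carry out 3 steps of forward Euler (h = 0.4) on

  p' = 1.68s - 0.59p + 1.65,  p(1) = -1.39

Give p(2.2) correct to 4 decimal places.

3.2502

Euler: p_{n+1} = p_n + h·f(s_n, p_n).
s=1.000000, p=-1.390000: f=4.150100 → p ← -1.390000 + 0.4·4.150100 = 0.270040
s=1.400000, p=0.270040: f=3.842676 → p ← 0.270040 + 0.4·3.842676 = 1.807111
s=1.800000, p=1.807111: f=3.607805 → p ← 1.807111 + 0.4·3.607805 = 3.250232
p(2.2) ≈ 3.2502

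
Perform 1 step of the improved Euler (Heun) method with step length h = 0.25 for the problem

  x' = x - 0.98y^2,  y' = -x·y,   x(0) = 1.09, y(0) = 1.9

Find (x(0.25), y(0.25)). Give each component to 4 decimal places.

0.6097, 1.5585

Heun on (x,y): k1 = f(t_n, state_n); k2 = f(t_n + h, state_n + h·k1); state_{n+1} = state_n + (h/2)·(k1 + k2).
0.000000: (1.090000, 1.900000)
  k1 = (-2.447800, -2.071000)
  predictor → (0.478050, 1.382250)
  k2 = (-1.394353, -0.660785)
  → (0.609731, 1.558527)
(x(0.25), y(0.25)) ≈ (0.6097, 1.5585)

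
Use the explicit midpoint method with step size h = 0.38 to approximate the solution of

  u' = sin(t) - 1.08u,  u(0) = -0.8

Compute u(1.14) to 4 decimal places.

0.1619

Midpoint: k1 = f(t_n, u_n); k2 = f(t_n + h/2, u_n + (h/2)·k1); u_{n+1} = u_n + h·k2.
t=0.000000, u=-0.800000:
  k1 = f(0.000000, -0.800000) = 0.864000
  k2 = f(0.190000, -0.635840) = 0.875566
  u ← -0.800000 + 0.38·0.875566 = -0.467285
t=0.380000, u=-0.467285:
  k1 = f(0.380000, -0.467285) = 0.875588
  k2 = f(0.570000, -0.300923) = 0.864629
  u ← -0.467285 + 0.38·0.864629 = -0.138726
t=0.760000, u=-0.138726:
  k1 = f(0.760000, -0.138726) = 0.838745
  k2 = f(0.950000, 0.020636) = 0.791129
  u ← -0.138726 + 0.38·0.791129 = 0.161903
u(1.14) ≈ 0.1619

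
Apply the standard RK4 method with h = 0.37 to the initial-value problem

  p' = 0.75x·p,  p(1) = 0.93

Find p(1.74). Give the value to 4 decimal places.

1.9890

RK4: k1 = f(x_n, p_n); k2 = f(x_n + h/2, p_n + (h/2)·k1); k3 = f(x_n + h/2, p_n + (h/2)·k2); k4 = f(x_n + h, p_n + h·k3); p_{n+1} = p_n + (h/6)·(k1 + 2k2 + 2k3 + k4).
x=1.000000, p=0.930000:
  k1 = f(1.000000, 0.930000) = 0.697500
  k2 = f(1.185000, 1.059038) = 0.941220
  k3 = f(1.185000, 1.104126) = 0.981292
  k4 = f(1.370000, 1.293078) = 1.328638
  p ← 0.930000 + (0.37/6)·(k1 + 2k2 + 2k3 + k4) = 1.292055
x=1.370000, p=1.292055:
  k1 = f(1.370000, 1.292055) = 1.327586
  k2 = f(1.555000, 1.537658) = 1.793294
  k3 = f(1.555000, 1.623814) = 1.893773
  k4 = f(1.740000, 1.992751) = 2.600540
  p ← 1.292055 + (0.37/6)·(k1 + 2k2 + 2k3 + k4) = 1.989028
p(1.74) ≈ 1.9890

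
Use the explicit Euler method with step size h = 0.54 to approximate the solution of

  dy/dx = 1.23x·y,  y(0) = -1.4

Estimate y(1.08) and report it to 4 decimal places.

-1.9021

Euler: y_{n+1} = y_n + h·f(x_n, y_n).
x=0.000000, y=-1.400000: f=0.000000 → y ← -1.400000 + 0.54·0.000000 = -1.400000
x=0.540000, y=-1.400000: f=-0.929880 → y ← -1.400000 + 0.54·(-0.929880) = -1.902135
y(1.08) ≈ -1.9021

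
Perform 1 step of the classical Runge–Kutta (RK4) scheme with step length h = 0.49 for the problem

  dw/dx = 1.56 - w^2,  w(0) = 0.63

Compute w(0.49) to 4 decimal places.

RK4: k1 = f(x_n, w_n); k2 = f(x_n + h/2, w_n + (h/2)·k1); k3 = f(x_n + h/2, w_n + (h/2)·k2); k4 = f(x_n + h, w_n + h·k3); w_{n+1} = w_n + (h/6)·(k1 + 2k2 + 2k3 + k4).
x=0.000000, w=0.630000:
  k1 = f(0.000000, 0.630000) = 1.163100
  k2 = f(0.245000, 0.914959) = 0.722849
  k3 = f(0.245000, 0.807098) = 0.908593
  k4 = f(0.490000, 1.075210) = 0.403922
  w ← 0.630000 + (0.49/6)·(k1 + 2k2 + 2k3 + k4) = 1.024442
w(0.49) ≈ 1.0244

1.0244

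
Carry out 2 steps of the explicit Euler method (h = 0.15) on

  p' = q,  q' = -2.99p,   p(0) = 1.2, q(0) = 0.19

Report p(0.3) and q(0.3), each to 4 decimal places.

1.1763, -0.8992

Euler on (p,q): p_{n+1} = p_n + h·p', q_{n+1} = q_n + h·q'.
0.000000: (1.200000, 0.190000); f=(0.190000, -3.588000) → (1.228500, -0.348200)
0.150000: (1.228500, -0.348200); f=(-0.348200, -3.673215) → (1.176270, -0.899182)
(p(0.3), q(0.3)) ≈ (1.1763, -0.8992)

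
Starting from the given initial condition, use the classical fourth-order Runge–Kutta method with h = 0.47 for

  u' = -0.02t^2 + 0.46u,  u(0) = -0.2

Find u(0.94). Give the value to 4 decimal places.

-0.3144

RK4: k1 = f(t_n, u_n); k2 = f(t_n + h/2, u_n + (h/2)·k1); k3 = f(t_n + h/2, u_n + (h/2)·k2); k4 = f(t_n + h, u_n + h·k3); u_{n+1} = u_n + (h/6)·(k1 + 2k2 + 2k3 + k4).
t=0.000000, u=-0.200000:
  k1 = f(0.000000, -0.200000) = -0.092000
  k2 = f(0.235000, -0.221620) = -0.103050
  k3 = f(0.235000, -0.224217) = -0.104244
  k4 = f(0.470000, -0.248995) = -0.118956
  u ← -0.200000 + (0.47/6)·(k1 + 2k2 + 2k3 + k4) = -0.249001
t=0.470000, u=-0.249001:
  k1 = f(0.470000, -0.249001) = -0.118958
  k2 = f(0.705000, -0.276956) = -0.137340
  k3 = f(0.705000, -0.281276) = -0.139327
  k4 = f(0.940000, -0.314485) = -0.162335
  u ← -0.249001 + (0.47/6)·(k1 + 2k2 + 2k3 + k4) = -0.314380
u(0.94) ≈ -0.3144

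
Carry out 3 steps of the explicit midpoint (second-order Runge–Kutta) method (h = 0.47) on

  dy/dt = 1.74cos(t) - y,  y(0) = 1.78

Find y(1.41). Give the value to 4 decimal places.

Midpoint: k1 = f(t_n, y_n); k2 = f(t_n + h/2, y_n + (h/2)·k1); y_{n+1} = y_n + h·k2.
t=0.000000, y=1.780000:
  k1 = f(0.000000, 1.780000) = -0.040000
  k2 = f(0.235000, 1.770600) = -0.078425
  y ← 1.780000 + 0.47·(-0.078425) = 1.743140
t=0.470000, y=1.743140:
  k1 = f(0.470000, 1.743140) = -0.191811
  k2 = f(0.705000, 1.698065) = -0.372860
  y ← 1.743140 + 0.47·(-0.372860) = 1.567896
t=0.940000, y=1.567896:
  k1 = f(0.940000, 1.567896) = -0.541665
  k2 = f(1.175000, 1.440605) = -0.769760
  y ← 1.567896 + 0.47·(-0.769760) = 1.206109
y(1.41) ≈ 1.2061

1.2061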